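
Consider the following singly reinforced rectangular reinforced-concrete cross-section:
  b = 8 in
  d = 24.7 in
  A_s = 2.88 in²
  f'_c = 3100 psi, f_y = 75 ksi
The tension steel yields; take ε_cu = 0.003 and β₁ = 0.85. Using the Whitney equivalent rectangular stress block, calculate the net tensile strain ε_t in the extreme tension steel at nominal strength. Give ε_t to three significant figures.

a = A_s f_y/(0.85 f'_c b) = 10.247 in.
β₁ = 0.85, so c = a/β₁ = 10.247/0.85 = 12.055 in.
From the linear strain diagram with ε_cu = 0.003: ε_t = 0.003 (d − c)/c = 0.003 × (24.7 − 12.055)/12.055 = 0.00315.
ε_t < 0.004 — the section is over-reinforced for flexure under ACI limits.

ε_t ≈ 0.00315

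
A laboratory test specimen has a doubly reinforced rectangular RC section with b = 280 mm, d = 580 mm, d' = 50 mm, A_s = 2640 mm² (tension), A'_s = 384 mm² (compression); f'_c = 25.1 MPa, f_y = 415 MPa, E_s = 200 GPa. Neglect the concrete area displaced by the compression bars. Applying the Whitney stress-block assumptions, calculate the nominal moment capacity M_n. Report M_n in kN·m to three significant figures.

M_n ≈ 554 kN·m

Assume both tension and compression steel yield.
Net tension couple steel: A_s − A'_s = 2256 mm².
a = (A_s − A'_s) f_y / (0.85 f'_c b) = 936240/(0.85 × 25.1 × 280) = 156.72 mm.
c = a/β₁ = 156.72/0.85 = 184.38 mm; ε'_s = 0.003(c − d')/c = 0.0022 ≥ f_y/E_s = 0.0021, so compression steel does yield.
M_n = (A_s − A'_s) f_y (d − a/2) + A'_s f_y (d − d') = [936240 × (580 − 78.36) + 159360 × (580 − 50)] × 10⁻⁶ = 469.66 + 84.46 = 554.12 kN·m.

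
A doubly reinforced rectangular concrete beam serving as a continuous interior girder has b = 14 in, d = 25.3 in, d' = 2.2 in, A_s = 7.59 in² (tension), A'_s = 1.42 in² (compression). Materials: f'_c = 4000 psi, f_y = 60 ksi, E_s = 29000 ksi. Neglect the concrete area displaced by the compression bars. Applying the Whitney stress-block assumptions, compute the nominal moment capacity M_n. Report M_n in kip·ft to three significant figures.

Assume both steels yield.
a = (A_s − A'_s) f_y/(0.85 f'_c b) = (7.59 − 1.42) × 60/(0.85 × 4 × 14) = 7.777 in.
c = a/β₁ = 7.777/0.85 = 9.149 in; ε'_s = 0.003(c − d')/c = 0.0023 ≥ ε_y = 0.0021, so the compression steel yields.
M_n = (A_s − A'_s) f_y (d − a/2) + A'_s f_y (d − d') = 370.2 × (25.3 − 3.8885) + 85.2 × (25.3 − 2.2) = 7926.5 + 1968.1 = 9894.6 kip·in = 9894.6/12 = 824.55 kip·ft.

M_n ≈ 825 kip·ft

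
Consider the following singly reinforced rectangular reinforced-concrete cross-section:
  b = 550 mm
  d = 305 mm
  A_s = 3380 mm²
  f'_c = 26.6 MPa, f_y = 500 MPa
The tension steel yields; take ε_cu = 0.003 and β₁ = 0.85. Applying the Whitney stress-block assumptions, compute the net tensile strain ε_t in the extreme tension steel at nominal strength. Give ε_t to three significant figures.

ε_t ≈ 0.00272

a = A_s f_y/(0.85 f'_c b) = 135.90 mm.
β₁ = 0.85, so c = a/β₁ = 135.90/0.85 = 159.88 mm.
From the linear strain diagram with ε_cu = 0.003: ε_t = 0.003 (d − c)/c = 0.003 × (305 − 159.88)/159.88 = 0.00272.
ε_t < 0.004 — the section is over-reinforced for flexure under ACI limits.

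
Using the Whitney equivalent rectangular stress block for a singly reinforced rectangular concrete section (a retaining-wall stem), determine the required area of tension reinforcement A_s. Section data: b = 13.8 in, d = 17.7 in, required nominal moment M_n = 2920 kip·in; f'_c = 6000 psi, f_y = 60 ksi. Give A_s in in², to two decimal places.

From M_n = 0.85 f'_c a b (d − a/2):
a = d − √(d² − 2M_n/(0.85 f'_c b)) = 17.7 − √(17.7² − 2 × 2920/(0.85 × 6 × 13.8)) = 2.524 in.
A_s = 0.85 f'_c a b / f_y = 0.85 × 6 × 2.524 × 13.8 / 60 = 2.961 in².

A_s ≈ 2.96 in²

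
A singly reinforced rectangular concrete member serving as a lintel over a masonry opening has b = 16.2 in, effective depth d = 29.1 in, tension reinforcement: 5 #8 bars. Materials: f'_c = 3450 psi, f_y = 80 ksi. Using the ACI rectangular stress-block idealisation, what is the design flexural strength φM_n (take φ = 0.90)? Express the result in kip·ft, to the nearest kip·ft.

φM_n ≈ 611 kip·ft

A_s = 5 × 0.79 = 3.95 in².
T = A_s f_y = 3.95 × 80 = 316 kips.
a = T/(0.85 f'_c b) = 316/(0.85 × 3.45 × 16.2) = 6.652 in.
M_n = T(d − a/2) = 316 × (29.1 − 3.326) = 8144.6 kip·in = 8144.6/12 = 678.72 kip·ft.
φM_n = 0.90 × 678.72 = 610.85 kip·ft.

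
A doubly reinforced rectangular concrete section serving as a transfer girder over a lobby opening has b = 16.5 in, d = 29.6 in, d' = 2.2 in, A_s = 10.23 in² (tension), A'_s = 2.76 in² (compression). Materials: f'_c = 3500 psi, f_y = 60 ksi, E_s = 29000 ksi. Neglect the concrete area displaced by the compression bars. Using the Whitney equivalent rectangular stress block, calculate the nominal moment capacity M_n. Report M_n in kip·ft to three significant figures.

Assume both steels yield.
a = (A_s − A'_s) f_y/(0.85 f'_c b) = (10.23 − 2.76) × 60/(0.85 × 3.5 × 16.5) = 9.131 in.
c = a/β₁ = 9.131/0.85 = 10.742 in; ε'_s = 0.003(c − d')/c = 0.0024 ≥ ε_y = 0.0021, so the compression steel yields.
M_n = (A_s − A'_s) f_y (d − a/2) + A'_s f_y (d − d') = 448.2 × (29.6 − 4.5655) + 165.6 × (29.6 − 2.2) = 11220.5 + 4537.4 = 15757.9 kip·in = 15757.9/12 = 1313.16 kip·ft.

M_n ≈ 1310 kip·ft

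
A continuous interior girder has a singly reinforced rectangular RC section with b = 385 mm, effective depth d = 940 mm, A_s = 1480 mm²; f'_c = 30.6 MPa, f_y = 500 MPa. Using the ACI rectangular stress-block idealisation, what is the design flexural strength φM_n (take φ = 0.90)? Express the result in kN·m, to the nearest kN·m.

T = A_s f_y = 1480 × 500 = 740000 N = 740 kN.
From C = T: a = T/(0.85 f'_c b) = 740000/(0.85 × 30.6 × 385) = 73.90 mm.
M_n = T(d − a/2) = 740 kN × (940 − 36.95) mm = 668.26 kN·m.
φM_n = 0.90 × 668.26 = 601.43 kN·m.

φM_n ≈ 601 kN·m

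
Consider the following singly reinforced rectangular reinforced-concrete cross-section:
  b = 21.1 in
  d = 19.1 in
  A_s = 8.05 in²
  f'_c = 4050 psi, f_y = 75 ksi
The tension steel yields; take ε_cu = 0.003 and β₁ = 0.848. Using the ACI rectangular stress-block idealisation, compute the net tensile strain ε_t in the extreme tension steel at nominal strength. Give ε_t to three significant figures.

a = A_s f_y/(0.85 f'_c b) = 8.312 in.
β₁ = 0.848, so c = a/β₁ = 8.312/0.848 = 9.802 in.
From the linear strain diagram with ε_cu = 0.003: ε_t = 0.003 (d − c)/c = 0.003 × (19.1 − 9.802)/9.802 = 0.00285.
ε_t < 0.004 — the section is over-reinforced for flexure under ACI limits.

ε_t ≈ 0.00285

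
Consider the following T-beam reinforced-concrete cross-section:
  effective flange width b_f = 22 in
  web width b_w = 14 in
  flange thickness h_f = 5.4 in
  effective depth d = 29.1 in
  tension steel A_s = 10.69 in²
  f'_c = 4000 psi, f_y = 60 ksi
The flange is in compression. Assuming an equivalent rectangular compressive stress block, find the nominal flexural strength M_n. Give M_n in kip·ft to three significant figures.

M_n ≈ 1310 kip·ft

Tension: T = A_s f_y = 10.69 × 60 = 641.4 kips.
Try a within the flange: a = T/(0.85 f'_c b_f) = 641.4/(0.85 × 4 × 22) = 8.575 in.
a = 8.575 > h_f = 5.4 in: the block extends into the web. Split into flange-overhang and web parts.
C_f = 0.85 f'_c (b_f − b_w) h_f = 0.85 × 4 × (22 − 14) × 5.4 = 146.9 kips.
Remaining web compression depth: a_w = (T − C_f)/(0.85 f'_c b_w) = (641.4 − 146.9)/(0.85 × 4 × 14) = 10.389 in.
M_n = C_f(d − h_f/2) + (T − C_f)(d − a_w/2) = 146.9 × (29.1 − 2.7) + 494.5 × (29.1 − 5.1945) = 3878.2 + 11821.3 = 15699.5 kip·in.
M_n = 15699.5/12 = 1308.29 kip·ft.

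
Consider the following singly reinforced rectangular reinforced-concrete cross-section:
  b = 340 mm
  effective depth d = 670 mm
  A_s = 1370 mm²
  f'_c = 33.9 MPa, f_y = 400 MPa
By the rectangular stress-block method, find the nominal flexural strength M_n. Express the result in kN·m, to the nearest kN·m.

M_n ≈ 352 kN·m

T = A_s f_y = 1370 × 400 = 548000 N = 548 kN.
From C = T: a = T/(0.85 f'_c b) = 548000/(0.85 × 33.9 × 340) = 55.93 mm.
M_n = T(d − a/2) = 548 kN × (670 − 27.965) mm = 351.84 kN·m.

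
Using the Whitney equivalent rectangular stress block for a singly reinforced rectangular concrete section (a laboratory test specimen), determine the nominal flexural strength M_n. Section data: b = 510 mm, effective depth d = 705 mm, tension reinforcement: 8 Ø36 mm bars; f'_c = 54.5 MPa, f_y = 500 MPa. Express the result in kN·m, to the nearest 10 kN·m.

A_s = 8 × 1018 = 8144 mm².
T = A_s f_y = 8144 × 500 = 4072000 N = 4072 kN.
From C = T: a = T/(0.85 f'_c b) = 4072000/(0.85 × 54.5 × 510) = 172.35 mm.
M_n = T(d − a/2) = 4072 kN × (705 − 86.175) mm = 2519.86 kN·m.

M_n ≈ 2520 kN·m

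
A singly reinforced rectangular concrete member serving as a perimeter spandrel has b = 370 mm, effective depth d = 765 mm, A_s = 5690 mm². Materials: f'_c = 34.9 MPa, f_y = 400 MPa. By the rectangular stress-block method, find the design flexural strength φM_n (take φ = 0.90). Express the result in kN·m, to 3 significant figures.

T = A_s f_y = 5690 × 400 = 2276000 N = 2276 kN.
From C = T: a = T/(0.85 f'_c b) = 2276000/(0.85 × 34.9 × 370) = 207.36 mm.
M_n = T(d − a/2) = 2276 kN × (765 − 103.68) mm = 1505.16 kN·m.
φM_n = 0.90 × 1505.16 = 1354.64 kN·m.

φM_n ≈ 1350 kN·m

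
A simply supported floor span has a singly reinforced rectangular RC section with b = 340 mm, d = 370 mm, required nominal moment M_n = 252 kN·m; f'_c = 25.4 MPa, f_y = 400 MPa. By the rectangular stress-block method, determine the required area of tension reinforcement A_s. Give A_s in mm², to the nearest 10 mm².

A_s ≈ 2000 mm²

With M_n = 0.85 f'_c a b (d − a/2), solve the quadratic for a:
a = d − √(d² − 2M_n/(0.85 f'_c b)) = 370 − √(370² − 2 × 252×10⁶/(0.85 × 25.4 × 340)) = 108.77 mm.
A_s = 0.85 f'_c a b / f_y = 0.85 × 25.4 × 108.77 × 340 / 400 = 1996.1 mm².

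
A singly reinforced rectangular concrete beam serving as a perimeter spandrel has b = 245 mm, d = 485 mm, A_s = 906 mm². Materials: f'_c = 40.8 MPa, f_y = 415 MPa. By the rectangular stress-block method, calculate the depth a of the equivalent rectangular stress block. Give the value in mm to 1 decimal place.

T = A_s f_y = 906 × 415 = 375990 N = 375.99 kN.
Setting C = 0.85 f'_c a b equal to T: a = 375990/(0.85 × 40.8 × 245) = 44.3 mm.

a ≈ 44.3 mm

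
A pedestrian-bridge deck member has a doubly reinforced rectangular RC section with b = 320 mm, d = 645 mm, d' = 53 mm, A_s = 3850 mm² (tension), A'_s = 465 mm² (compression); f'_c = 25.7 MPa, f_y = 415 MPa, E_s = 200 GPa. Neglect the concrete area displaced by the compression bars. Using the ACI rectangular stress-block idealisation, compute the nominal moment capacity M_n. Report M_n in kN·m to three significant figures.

Assume both tension and compression steel yield.
Net tension couple steel: A_s − A'_s = 3385 mm².
a = (A_s − A'_s) f_y / (0.85 f'_c b) = 1404775/(0.85 × 25.7 × 320) = 200.96 mm.
c = a/β₁ = 200.96/0.85 = 236.42 mm; ε'_s = 0.003(c − d')/c = 0.0023 ≥ f_y/E_s = 0.0021, so compression steel does yield.
M_n = (A_s − A'_s) f_y (d − a/2) + A'_s f_y (d − d') = [1404775 × (645 − 100.48) + 192975 × (645 − 53)] × 10⁻⁶ = 764.93 + 114.24 = 879.17 kN·m.

M_n ≈ 879 kN·m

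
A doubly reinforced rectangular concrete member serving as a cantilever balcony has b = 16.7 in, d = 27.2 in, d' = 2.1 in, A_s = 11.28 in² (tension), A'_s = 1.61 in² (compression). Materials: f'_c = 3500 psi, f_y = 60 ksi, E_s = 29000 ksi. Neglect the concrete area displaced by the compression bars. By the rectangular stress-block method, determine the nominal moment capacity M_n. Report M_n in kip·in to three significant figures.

Assume both steels yield.
a = (A_s − A'_s) f_y/(0.85 f'_c b) = (11.28 − 1.61) × 60/(0.85 × 3.5 × 16.7) = 11.678 in.
c = a/β₁ = 11.678/0.85 = 13.739 in; ε'_s = 0.003(c − d')/c = 0.0025 ≥ ε_y = 0.0021, so the compression steel yields.
M_n = (A_s − A'_s) f_y (d − a/2) + A'_s f_y (d − d') = 580.2 × (27.2 − 5.839) + 96.6 × (27.2 − 2.1) = 12393.7 + 2424.7 = 14818.4 kip·in.

M_n ≈ 14800 kip·in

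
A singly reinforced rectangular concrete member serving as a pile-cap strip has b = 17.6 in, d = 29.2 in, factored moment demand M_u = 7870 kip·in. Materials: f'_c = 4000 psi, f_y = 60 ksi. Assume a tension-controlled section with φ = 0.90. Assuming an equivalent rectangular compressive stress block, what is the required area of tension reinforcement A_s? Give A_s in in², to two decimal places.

A_s ≈ 5.51 in²

M_n = M_u/φ = 7870/0.90 = 8744.44 kip·in.
From M_n = 0.85 f'_c a b (d − a/2):
a = d − √(d² − 2M_n/(0.85 f'_c b)) = 29.2 − √(29.2² − 2 × 8744.44/(0.85 × 4 × 17.6)) = 5.528 in.
A_s = 0.85 f'_c a b / f_y = 0.85 × 4 × 5.528 × 17.6 / 60 = 5.513 in².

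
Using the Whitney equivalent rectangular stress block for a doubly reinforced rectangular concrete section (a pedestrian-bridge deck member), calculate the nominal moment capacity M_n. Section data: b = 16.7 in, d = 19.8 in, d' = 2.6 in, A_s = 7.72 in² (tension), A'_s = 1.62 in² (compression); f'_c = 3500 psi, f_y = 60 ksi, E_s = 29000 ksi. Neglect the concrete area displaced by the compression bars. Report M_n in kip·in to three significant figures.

M_n ≈ 7570 kip·in

Assume both steels yield.
a = (A_s − A'_s) f_y/(0.85 f'_c b) = (7.72 − 1.62) × 60/(0.85 × 3.5 × 16.7) = 7.367 in.
c = a/β₁ = 7.367/0.85 = 8.667 in; ε'_s = 0.003(c − d')/c = 0.0021 ≥ ε_y = 0.0021, so the compression steel yields.
M_n = (A_s − A'_s) f_y (d − a/2) + A'_s f_y (d − d') = 366 × (19.8 − 3.6835) + 97.2 × (19.8 − 2.6) = 5898.6 + 1671.8 = 7570.4 kip·in.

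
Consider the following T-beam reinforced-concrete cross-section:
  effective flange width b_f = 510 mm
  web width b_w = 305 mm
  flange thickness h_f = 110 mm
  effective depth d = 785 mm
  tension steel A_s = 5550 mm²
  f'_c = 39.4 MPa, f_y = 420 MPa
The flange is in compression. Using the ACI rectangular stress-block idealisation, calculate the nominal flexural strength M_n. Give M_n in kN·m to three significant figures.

Tension: T = A_s f_y = 5550 × 420 = 2331000 N.
Try a within the flange: a = T/(0.85 f'_c b_f) = 2331000/(0.85 × 39.4 × 510) = 136.48 mm.
a = 136.48 > h_f = 110 mm: the block extends into the web. Split into flange-overhang and web parts.
C_f = 0.85 f'_c (b_f − b_w) h_f = 0.85 × 39.4 × (510 − 305) × 110 = 755200 N.
Remaining web compression depth: a_w = (T − C_f)/(0.85 f'_c b_w) = (2331000 − 755200)/(0.85 × 39.4 × 305) = 154.27 mm.
M_n = C_f(d − h_f/2) + (T − C_f)(d − a_w/2) = 755200 × (785 − 55) + 1575800 × (785 − 77.135) = 551.30 + 1115.45 = 1666.75 × 10⁶ N·mm.
M_n = 1666.75 kN·m.

M_n ≈ 1670 kN·m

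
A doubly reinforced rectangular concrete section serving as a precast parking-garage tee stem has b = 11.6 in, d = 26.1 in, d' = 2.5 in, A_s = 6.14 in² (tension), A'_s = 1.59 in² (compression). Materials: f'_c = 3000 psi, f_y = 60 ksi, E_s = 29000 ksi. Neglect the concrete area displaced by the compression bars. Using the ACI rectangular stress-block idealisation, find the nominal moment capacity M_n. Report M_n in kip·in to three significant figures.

Assume both steels yield.
a = (A_s − A'_s) f_y/(0.85 f'_c b) = (6.14 − 1.59) × 60/(0.85 × 3 × 11.6) = 9.229 in.
c = a/β₁ = 9.229/0.85 = 10.858 in; ε'_s = 0.003(c − d')/c = 0.0023 ≥ ε_y = 0.0021, so the compression steel yields.
M_n = (A_s − A'_s) f_y (d − a/2) + A'_s f_y (d − d') = 273 × (26.1 − 4.6145) + 95.4 × (26.1 − 2.5) = 5865.5 + 2251.4 = 8116.9 kip·in.

M_n ≈ 8120 kip·in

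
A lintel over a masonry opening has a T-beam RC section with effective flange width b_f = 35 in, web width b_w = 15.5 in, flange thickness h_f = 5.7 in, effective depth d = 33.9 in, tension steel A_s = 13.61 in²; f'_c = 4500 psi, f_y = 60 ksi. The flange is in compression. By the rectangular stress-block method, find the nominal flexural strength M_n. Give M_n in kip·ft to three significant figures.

Tension: T = A_s f_y = 13.61 × 60 = 816.6 kips.
Try a within the flange: a = T/(0.85 f'_c b_f) = 816.6/(0.85 × 4.5 × 35) = 6.100 in.
a = 6.100 > h_f = 5.7 in: the block extends into the web. Split into flange-overhang and web parts.
C_f = 0.85 f'_c (b_f − b_w) h_f = 0.85 × 4.5 × (35 − 15.5) × 5.7 = 425.1 kips.
Remaining web compression depth: a_w = (T − C_f)/(0.85 f'_c b_w) = (816.6 − 425.1)/(0.85 × 4.5 × 15.5) = 6.603 in.
M_n = C_f(d − h_f/2) + (T − C_f)(d − a_w/2) = 425.1 × (33.9 − 2.85) + 391.5 × (33.9 − 3.3015) = 13199.4 + 11979.3 = 25178.7 kip·in.
M_n = 25178.7/12 = 2098.23 kip·ft.

M_n ≈ 2100 kip·ft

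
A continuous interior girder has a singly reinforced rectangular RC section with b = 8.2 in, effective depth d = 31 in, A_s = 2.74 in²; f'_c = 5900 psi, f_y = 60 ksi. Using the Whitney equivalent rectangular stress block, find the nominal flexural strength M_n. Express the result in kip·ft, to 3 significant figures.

M_n ≈ 397 kip·ft

T = A_s f_y = 2.74 × 60 = 164.4 kips.
a = T/(0.85 f'_c b) = 164.4/(0.85 × 5.9 × 8.2) = 3.998 in.
M_n = T(d − a/2) = 164.4 × (31 − 1.999) = 4767.8 kip·in = 4767.8/12 = 397.32 kip·ft.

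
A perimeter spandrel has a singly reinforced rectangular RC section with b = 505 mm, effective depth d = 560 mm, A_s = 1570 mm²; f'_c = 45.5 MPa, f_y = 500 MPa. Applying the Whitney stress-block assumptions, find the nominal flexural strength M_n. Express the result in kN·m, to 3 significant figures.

M_n ≈ 424 kN·m

T = A_s f_y = 1570 × 500 = 785000 N = 785 kN.
From C = T: a = T/(0.85 f'_c b) = 785000/(0.85 × 45.5 × 505) = 40.19 mm.
M_n = T(d − a/2) = 785 kN × (560 − 20.095) mm = 423.83 kN·m.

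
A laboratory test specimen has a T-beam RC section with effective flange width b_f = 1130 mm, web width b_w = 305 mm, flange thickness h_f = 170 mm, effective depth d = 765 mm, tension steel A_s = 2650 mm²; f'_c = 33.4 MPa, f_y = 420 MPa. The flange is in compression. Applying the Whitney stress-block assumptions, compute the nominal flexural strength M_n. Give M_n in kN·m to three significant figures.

M_n ≈ 832 kN·m

Tension: T = A_s f_y = 2650 × 420 = 1113000 N.
Try a within the flange: a = T/(0.85 f'_c b_f) = 1113000/(0.85 × 33.4 × 1130) = 34.69 mm.
Since a = 34.69 ≤ h_f = 170 mm, the stress block lies entirely in the flange; analyse as a rectangular beam of width b_f.
M_n = T(d − a/2) = 1113000 × (765 − 17.345) = 832.14 × 10⁶ N·mm.
M_n = 832.14 kN·m.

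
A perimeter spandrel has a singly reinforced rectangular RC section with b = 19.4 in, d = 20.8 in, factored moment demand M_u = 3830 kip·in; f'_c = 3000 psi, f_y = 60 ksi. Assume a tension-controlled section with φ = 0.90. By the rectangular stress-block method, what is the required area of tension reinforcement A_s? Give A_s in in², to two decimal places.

M_n = M_u/φ = 3830/0.90 = 4255.56 kip·in.
From M_n = 0.85 f'_c a b (d − a/2):
a = d − √(d² − 2M_n/(0.85 f'_c b)) = 20.8 − √(20.8² − 2 × 4255.56/(0.85 × 3 × 19.4)) = 4.657 in.
A_s = 0.85 f'_c a b / f_y = 0.85 × 3 × 4.657 × 19.4 / 60 = 3.840 in².

A_s ≈ 3.84 in²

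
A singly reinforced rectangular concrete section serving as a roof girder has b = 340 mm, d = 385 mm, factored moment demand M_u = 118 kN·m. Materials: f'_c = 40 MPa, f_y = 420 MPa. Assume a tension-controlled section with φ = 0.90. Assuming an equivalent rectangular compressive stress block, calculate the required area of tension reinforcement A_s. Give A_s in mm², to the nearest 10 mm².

A_s ≈ 840 mm²

M_n = M_u/φ = 118/0.90 = 131.111 kN·m.
With M_n = 0.85 f'_c a b (d − a/2), solve the quadratic for a:
a = d − √(d² − 2M_n/(0.85 f'_c b)) = 385 − √(385² − 2 × 131.111×10⁶/(0.85 × 40 × 340)) = 30.68 mm.
A_s = 0.85 f'_c a b / f_y = 0.85 × 40 × 30.68 × 340 / 420 = 844.4 mm².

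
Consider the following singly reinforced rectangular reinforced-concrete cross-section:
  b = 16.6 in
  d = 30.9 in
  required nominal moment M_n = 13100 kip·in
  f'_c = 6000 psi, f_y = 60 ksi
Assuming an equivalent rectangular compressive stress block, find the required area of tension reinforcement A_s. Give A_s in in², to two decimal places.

A_s ≈ 7.76 in²

From M_n = 0.85 f'_c a b (d − a/2):
a = d − √(d² − 2M_n/(0.85 f'_c b)) = 30.9 − √(30.9² − 2 × 13100/(0.85 × 6 × 16.6)) = 5.497 in.
A_s = 0.85 f'_c a b / f_y = 0.85 × 6 × 5.497 × 16.6 / 60 = 7.756 in².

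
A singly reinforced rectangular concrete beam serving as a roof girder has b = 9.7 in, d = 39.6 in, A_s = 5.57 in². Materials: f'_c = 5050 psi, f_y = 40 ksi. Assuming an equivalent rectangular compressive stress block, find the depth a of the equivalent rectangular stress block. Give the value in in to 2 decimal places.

a ≈ 5.35 in

T = A_s f_y = 5.57 × 40 = 222.8 kips.
a = T/(0.85 f'_c b) = 222.8/(0.85 × 5.05 × 9.7) = 5.35 in.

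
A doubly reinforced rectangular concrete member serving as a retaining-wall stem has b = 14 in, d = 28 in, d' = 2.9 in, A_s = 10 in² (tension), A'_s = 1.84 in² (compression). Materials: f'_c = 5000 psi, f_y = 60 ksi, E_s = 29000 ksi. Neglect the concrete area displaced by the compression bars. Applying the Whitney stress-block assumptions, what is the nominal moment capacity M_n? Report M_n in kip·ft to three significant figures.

Assume both steels yield.
a = (A_s − A'_s) f_y/(0.85 f'_c b) = (10 − 1.84) × 60/(0.85 × 5 × 14) = 8.229 in.
c = a/β₁ = 8.229/0.8 = 10.286 in; ε'_s = 0.003(c − d')/c = 0.0022 ≥ ε_y = 0.0021, so the compression steel yields.
M_n = (A_s − A'_s) f_y (d − a/2) + A'_s f_y (d − d') = 489.6 × (28 − 4.1145) + 110.4 × (28 − 2.9) = 11694.3 + 2771.0 = 14465.3 kip·in = 14465.3/12 = 1205.44 kip·ft.

M_n ≈ 1210 kip·ft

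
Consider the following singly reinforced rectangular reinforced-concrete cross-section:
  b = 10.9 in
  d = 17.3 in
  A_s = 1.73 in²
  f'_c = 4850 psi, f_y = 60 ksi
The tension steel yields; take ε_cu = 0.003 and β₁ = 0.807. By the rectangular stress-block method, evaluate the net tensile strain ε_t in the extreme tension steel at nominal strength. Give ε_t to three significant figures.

a = A_s f_y/(0.85 f'_c b) = 2.310 in.
β₁ = 0.807, so c = a/β₁ = 2.310/0.807 = 2.862 in.
From the linear strain diagram with ε_cu = 0.003: ε_t = 0.003 (d − c)/c = 0.003 × (17.3 − 2.862)/2.862 = 0.0151.
Since ε_t ≥ 0.005, the section is tension-controlled.

ε_t ≈ 0.0151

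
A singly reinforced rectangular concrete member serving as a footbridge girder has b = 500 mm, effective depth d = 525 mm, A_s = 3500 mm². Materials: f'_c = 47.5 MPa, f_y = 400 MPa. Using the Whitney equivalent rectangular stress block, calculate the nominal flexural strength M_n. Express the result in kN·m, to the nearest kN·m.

M_n ≈ 686 kN·m

T = A_s f_y = 3500 × 400 = 1400000 N = 1400 kN.
From C = T: a = T/(0.85 f'_c b) = 1400000/(0.85 × 47.5 × 500) = 69.35 mm.
M_n = T(d − a/2) = 1400 kN × (525 − 34.675) mm = 686.46 kN·m.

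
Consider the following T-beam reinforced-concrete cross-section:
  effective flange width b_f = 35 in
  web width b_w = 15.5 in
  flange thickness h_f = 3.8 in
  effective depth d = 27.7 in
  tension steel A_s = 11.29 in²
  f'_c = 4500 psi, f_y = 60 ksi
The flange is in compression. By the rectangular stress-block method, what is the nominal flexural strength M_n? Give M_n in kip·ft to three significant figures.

Tension: T = A_s f_y = 11.29 × 60 = 677.4 kips.
Try a within the flange: a = T/(0.85 f'_c b_f) = 677.4/(0.85 × 4.5 × 35) = 5.060 in.
a = 5.060 > h_f = 3.8 in: the block extends into the web. Split into flange-overhang and web parts.
C_f = 0.85 f'_c (b_f − b_w) h_f = 0.85 × 4.5 × (35 − 15.5) × 3.8 = 283.4 kips.
Remaining web compression depth: a_w = (T − C_f)/(0.85 f'_c b_w) = (677.4 − 283.4)/(0.85 × 4.5 × 15.5) = 6.646 in.
M_n = C_f(d − h_f/2) + (T − C_f)(d − a_w/2) = 283.4 × (27.7 − 1.9) + 394 × (27.7 − 3.323) = 7311.7 + 9604.5 = 16916.2 kip·in.
M_n = 16916.2/12 = 1409.68 kip·ft.

M_n ≈ 1410 kip·ft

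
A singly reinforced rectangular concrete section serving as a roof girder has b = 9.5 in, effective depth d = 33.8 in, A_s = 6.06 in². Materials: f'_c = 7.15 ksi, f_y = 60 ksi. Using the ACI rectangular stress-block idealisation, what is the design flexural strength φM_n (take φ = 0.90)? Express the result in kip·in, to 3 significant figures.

T = A_s f_y = 6.06 × 60 = 363.6 kips.
a = T/(0.85 f'_c b) = 363.6/(0.85 × 7.15 × 9.5) = 6.298 in.
M_n = T(d − a/2) = 363.6 × (33.8 − 3.149) = 11144.7 kip·in.
φM_n = 0.90 × 11144.7 = 10030.2 kip·in.

φM_n ≈ 10000 kip·in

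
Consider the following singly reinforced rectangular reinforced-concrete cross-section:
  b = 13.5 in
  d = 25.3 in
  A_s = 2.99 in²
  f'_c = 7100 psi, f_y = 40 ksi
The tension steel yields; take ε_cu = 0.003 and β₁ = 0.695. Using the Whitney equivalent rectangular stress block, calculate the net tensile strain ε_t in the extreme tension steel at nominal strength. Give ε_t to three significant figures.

ε_t ≈ 0.0329

a = A_s f_y/(0.85 f'_c b) = 1.468 in.
β₁ = 0.695, so c = a/β₁ = 1.468/0.695 = 2.112 in.
From the linear strain diagram with ε_cu = 0.003: ε_t = 0.003 (d − c)/c = 0.003 × (25.3 − 2.112)/2.112 = 0.0329.
Since ε_t ≥ 0.005, the section is tension-controlled.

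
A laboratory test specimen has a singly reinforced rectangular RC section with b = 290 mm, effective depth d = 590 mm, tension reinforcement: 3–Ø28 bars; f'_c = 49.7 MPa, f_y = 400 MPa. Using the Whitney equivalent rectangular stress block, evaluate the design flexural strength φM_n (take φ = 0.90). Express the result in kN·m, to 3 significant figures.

φM_n ≈ 372 kN·m

A_s = 3 × 616 = 1848 mm².
T = A_s f_y = 1848 × 400 = 739200 N = 739.2 kN.
From C = T: a = T/(0.85 f'_c b) = 739200/(0.85 × 49.7 × 290) = 60.34 mm.
M_n = T(d − a/2) = 739.2 kN × (590 − 30.17) mm = 413.83 kN·m.
φM_n = 0.90 × 413.83 = 372.45 kN·m.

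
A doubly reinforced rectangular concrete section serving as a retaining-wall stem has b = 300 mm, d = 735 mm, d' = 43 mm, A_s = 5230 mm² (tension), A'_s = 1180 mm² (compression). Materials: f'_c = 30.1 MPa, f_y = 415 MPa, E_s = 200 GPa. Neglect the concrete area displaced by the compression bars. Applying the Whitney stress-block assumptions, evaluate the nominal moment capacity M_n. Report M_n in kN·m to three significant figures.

M_n ≈ 1390 kN·m

Assume both tension and compression steel yield.
Net tension couple steel: A_s − A'_s = 4050 mm².
a = (A_s − A'_s) f_y / (0.85 f'_c b) = 1680750/(0.85 × 30.1 × 300) = 218.98 mm.
c = a/β₁ = 218.98/0.835 = 262.25 mm; ε'_s = 0.003(c − d')/c = 0.0025 ≥ f_y/E_s = 0.0021, so compression steel does yield.
M_n = (A_s − A'_s) f_y (d − a/2) + A'_s f_y (d − d') = [1680750 × (735 − 109.49) + 489700 × (735 − 43)] × 10⁻⁶ = 1051.33 + 338.87 = 1390.20 kN·m.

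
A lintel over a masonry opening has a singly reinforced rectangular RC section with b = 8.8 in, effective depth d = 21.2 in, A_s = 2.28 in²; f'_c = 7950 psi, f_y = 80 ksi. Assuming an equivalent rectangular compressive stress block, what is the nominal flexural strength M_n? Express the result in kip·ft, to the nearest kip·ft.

M_n ≈ 299 kip·ft

T = A_s f_y = 2.28 × 80 = 182.4 kips.
a = T/(0.85 f'_c b) = 182.4/(0.85 × 7.95 × 8.8) = 3.067 in.
M_n = T(d − a/2) = 182.4 × (21.2 − 1.5335) = 3587.2 kip·in = 3587.2/12 = 298.93 kip·ft.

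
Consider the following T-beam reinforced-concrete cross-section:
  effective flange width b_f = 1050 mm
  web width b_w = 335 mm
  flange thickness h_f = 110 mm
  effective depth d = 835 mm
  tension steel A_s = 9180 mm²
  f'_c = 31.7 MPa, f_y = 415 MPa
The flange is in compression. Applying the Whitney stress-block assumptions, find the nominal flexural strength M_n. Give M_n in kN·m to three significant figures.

Tension: T = A_s f_y = 9180 × 415 = 3809700 N.
Try a within the flange: a = T/(0.85 f'_c b_f) = 3809700/(0.85 × 31.7 × 1050) = 134.66 mm.
a = 134.66 > h_f = 110 mm: the block extends into the web. Split into flange-overhang and web parts.
C_f = 0.85 f'_c (b_f − b_w) h_f = 0.85 × 31.7 × (1050 − 335) × 110 = 2119224 N.
Remaining web compression depth: a_w = (T − C_f)/(0.85 f'_c b_w) = (3809700 − 2119224)/(0.85 × 31.7 × 335) = 187.28 mm.
M_n = C_f(d − h_f/2) + (T − C_f)(d − a_w/2) = 2119224 × (835 − 55) + 1690476 × (835 − 93.64) = 1652.99 + 1253.25 = 2906.24 × 10⁶ N·mm.
M_n = 2906.24 kN·m.

M_n ≈ 2910 kN·m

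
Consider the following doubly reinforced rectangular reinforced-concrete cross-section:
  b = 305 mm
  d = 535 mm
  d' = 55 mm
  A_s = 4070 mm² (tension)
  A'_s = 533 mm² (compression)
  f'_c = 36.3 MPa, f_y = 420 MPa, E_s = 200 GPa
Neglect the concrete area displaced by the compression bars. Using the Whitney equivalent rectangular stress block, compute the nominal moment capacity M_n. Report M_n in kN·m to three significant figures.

Assume both tension and compression steel yield.
Net tension couple steel: A_s − A'_s = 3537 mm².
a = (A_s − A'_s) f_y / (0.85 f'_c b) = 1485540/(0.85 × 36.3 × 305) = 157.86 mm.
c = a/β₁ = 157.86/0.791 = 199.57 mm; ε'_s = 0.003(c − d')/c = 0.0022 ≥ f_y/E_s = 0.0021, so compression steel does yield.
M_n = (A_s − A'_s) f_y (d − a/2) + A'_s f_y (d − d') = [1485540 × (535 − 78.93) + 223860 × (535 − 55)] × 10⁻⁶ = 677.51 + 107.45 = 784.96 kN·m.

M_n ≈ 785 kN·m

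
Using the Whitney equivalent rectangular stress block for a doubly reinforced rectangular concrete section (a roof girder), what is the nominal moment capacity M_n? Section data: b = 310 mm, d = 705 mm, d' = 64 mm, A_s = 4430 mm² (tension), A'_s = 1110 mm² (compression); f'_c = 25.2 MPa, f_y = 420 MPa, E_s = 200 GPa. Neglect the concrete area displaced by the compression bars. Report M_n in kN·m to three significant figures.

Assume both tension and compression steel yield.
Net tension couple steel: A_s − A'_s = 3320 mm².
a = (A_s − A'_s) f_y / (0.85 f'_c b) = 1394400/(0.85 × 25.2 × 310) = 209.99 mm.
c = a/β₁ = 209.99/0.85 = 247.05 mm; ε'_s = 0.003(c − d')/c = 0.0022 ≥ f_y/E_s = 0.0021, so compression steel does yield.
M_n = (A_s − A'_s) f_y (d − a/2) + A'_s f_y (d − d') = [1394400 × (705 − 104.995) + 466200 × (705 − 64)] × 10⁻⁶ = 836.65 + 298.83 = 1135.48 kN·m.

M_n ≈ 1140 kN·m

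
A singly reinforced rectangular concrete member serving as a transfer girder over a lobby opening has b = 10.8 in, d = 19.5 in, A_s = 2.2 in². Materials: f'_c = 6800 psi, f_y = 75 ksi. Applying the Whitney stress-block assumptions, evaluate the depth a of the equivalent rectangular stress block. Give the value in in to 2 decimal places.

T = A_s f_y = 2.2 × 75 = 165 kips.
a = T/(0.85 f'_c b) = 165/(0.85 × 6.8 × 10.8) = 2.64 in.

a ≈ 2.64 in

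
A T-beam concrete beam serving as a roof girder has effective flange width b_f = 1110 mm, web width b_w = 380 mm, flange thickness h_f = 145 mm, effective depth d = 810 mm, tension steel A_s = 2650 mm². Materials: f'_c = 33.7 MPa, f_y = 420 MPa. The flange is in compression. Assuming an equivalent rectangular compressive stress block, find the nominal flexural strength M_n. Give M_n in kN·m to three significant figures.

Tension: T = A_s f_y = 2650 × 420 = 1113000 N.
Try a within the flange: a = T/(0.85 f'_c b_f) = 1113000/(0.85 × 33.7 × 1110) = 35.00 mm.
Since a = 35.00 ≤ h_f = 145 mm, the stress block lies entirely in the flange; analyse as a rectangular beam of width b_f.
M_n = T(d − a/2) = 1113000 × (810 − 17.5) = 882.05 × 10⁶ N·mm.
M_n = 882.05 kN·m.

M_n ≈ 882 kN·m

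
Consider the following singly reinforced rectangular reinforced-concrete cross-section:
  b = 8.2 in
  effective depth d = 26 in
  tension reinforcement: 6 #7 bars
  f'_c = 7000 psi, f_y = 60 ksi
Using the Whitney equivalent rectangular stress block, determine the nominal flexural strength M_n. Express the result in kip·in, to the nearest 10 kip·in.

A_s = 6 × 0.6 = 3.6 in².
T = A_s f_y = 3.6 × 60 = 216 kips.
a = T/(0.85 f'_c b) = 216/(0.85 × 7 × 8.2) = 4.427 in.
M_n = T(d − a/2) = 216 × (26 − 2.2135) = 5137.9 kip·in.

M_n ≈ 5140 kip·in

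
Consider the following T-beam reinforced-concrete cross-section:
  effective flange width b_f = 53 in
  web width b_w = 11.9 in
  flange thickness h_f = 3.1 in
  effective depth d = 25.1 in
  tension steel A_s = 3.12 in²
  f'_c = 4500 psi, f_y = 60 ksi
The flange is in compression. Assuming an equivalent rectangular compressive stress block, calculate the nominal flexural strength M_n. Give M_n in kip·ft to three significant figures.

M_n ≈ 384 kip·ft

Tension: T = A_s f_y = 3.12 × 60 = 187.2 kips.
Try a within the flange: a = T/(0.85 f'_c b_f) = 187.2/(0.85 × 4.5 × 53) = 0.923 in.
Since a = 0.923 ≤ h_f = 3.1 in, the stress block lies entirely in the flange; analyse as a rectangular beam of width b_f.
M_n = T(d − a/2) = 187.2 × (25.1 − 0.4615) = 4612.3 kip·in.
M_n = 4612.3/12 = 384.36 kip·ft.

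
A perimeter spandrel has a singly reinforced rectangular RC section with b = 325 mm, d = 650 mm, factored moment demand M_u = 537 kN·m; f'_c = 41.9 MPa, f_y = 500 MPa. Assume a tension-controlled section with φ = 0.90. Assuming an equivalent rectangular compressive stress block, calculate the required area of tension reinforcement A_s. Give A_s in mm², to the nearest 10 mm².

M_n = M_u/φ = 537/0.90 = 596.667 kN·m.
With M_n = 0.85 f'_c a b (d − a/2), solve the quadratic for a:
a = d − √(d² − 2M_n/(0.85 f'_c b)) = 650 − √(650² − 2 × 596.667×10⁶/(0.85 × 41.9 × 325)) = 84.84 mm.
A_s = 0.85 f'_c a b / f_y = 0.85 × 41.9 × 84.84 × 325 / 500 = 1964.0 mm².

A_s ≈ 1960 mm²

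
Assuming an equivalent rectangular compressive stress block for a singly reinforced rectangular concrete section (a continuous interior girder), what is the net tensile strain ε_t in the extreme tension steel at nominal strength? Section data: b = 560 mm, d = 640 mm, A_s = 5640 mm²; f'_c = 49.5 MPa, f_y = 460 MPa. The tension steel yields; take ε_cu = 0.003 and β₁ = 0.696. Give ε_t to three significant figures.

ε_t ≈ 0.00914

a = A_s f_y/(0.85 f'_c b) = 110.11 mm.
β₁ = 0.696, so c = a/β₁ = 110.11/0.696 = 158.20 mm.
From the linear strain diagram with ε_cu = 0.003: ε_t = 0.003 (d − c)/c = 0.003 × (640 − 158.20)/158.20 = 0.00914.
Since ε_t ≥ 0.005, the section is tension-controlled.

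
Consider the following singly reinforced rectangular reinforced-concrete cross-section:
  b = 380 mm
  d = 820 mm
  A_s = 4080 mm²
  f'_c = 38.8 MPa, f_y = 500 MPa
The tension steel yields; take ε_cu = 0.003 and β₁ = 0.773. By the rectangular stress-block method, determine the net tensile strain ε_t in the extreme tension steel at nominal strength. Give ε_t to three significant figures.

ε_t ≈ 0.00868

a = A_s f_y/(0.85 f'_c b) = 162.78 mm.
β₁ = 0.773, so c = a/β₁ = 162.78/0.773 = 210.58 mm.
From the linear strain diagram with ε_cu = 0.003: ε_t = 0.003 (d − c)/c = 0.003 × (820 − 210.58)/210.58 = 0.00868.
Since ε_t ≥ 0.005, the section is tension-controlled.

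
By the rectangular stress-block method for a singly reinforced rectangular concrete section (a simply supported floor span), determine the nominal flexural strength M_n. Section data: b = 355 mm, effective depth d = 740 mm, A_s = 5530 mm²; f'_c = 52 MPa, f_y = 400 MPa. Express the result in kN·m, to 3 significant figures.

T = A_s f_y = 5530 × 400 = 2212000 N = 2212 kN.
From C = T: a = T/(0.85 f'_c b) = 2212000/(0.85 × 52 × 355) = 140.97 mm.
M_n = T(d − a/2) = 2212 kN × (740 − 70.485) mm = 1480.97 kN·m.

M_n ≈ 1480 kN·m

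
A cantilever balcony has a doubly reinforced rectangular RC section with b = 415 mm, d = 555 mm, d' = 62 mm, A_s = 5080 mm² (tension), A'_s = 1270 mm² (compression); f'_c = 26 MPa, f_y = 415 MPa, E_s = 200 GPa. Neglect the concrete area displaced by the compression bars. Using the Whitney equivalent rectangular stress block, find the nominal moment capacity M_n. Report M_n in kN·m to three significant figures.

Assume both tension and compression steel yield.
Net tension couple steel: A_s − A'_s = 3810 mm².
a = (A_s − A'_s) f_y / (0.85 f'_c b) = 1581150/(0.85 × 26 × 415) = 172.40 mm.
c = a/β₁ = 172.40/0.85 = 202.82 mm; ε'_s = 0.003(c − d')/c = 0.0021 ≥ f_y/E_s = 0.0021, so compression steel does yield.
M_n = (A_s − A'_s) f_y (d − a/2) + A'_s f_y (d − d') = [1581150 × (555 − 86.2) + 527050 × (555 − 62)] × 10⁻⁶ = 741.24 + 259.84 = 1001.08 kN·m.

M_n ≈ 1000 kN·m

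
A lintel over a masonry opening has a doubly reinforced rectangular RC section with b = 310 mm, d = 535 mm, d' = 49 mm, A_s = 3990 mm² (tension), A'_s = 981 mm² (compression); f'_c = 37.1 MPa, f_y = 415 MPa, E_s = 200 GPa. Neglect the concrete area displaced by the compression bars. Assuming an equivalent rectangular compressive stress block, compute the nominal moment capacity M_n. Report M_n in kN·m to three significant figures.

M_n ≈ 786 kN·m

Assume both tension and compression steel yield.
Net tension couple steel: A_s − A'_s = 3009 mm².
a = (A_s − A'_s) f_y / (0.85 f'_c b) = 1248735/(0.85 × 37.1 × 310) = 127.74 mm.
c = a/β₁ = 127.74/0.785 = 162.73 mm; ε'_s = 0.003(c − d')/c = 0.0021 ≥ f_y/E_s = 0.0021, so compression steel does yield.
M_n = (A_s − A'_s) f_y (d − a/2) + A'_s f_y (d − d') = [1248735 × (535 − 63.87) + 407115 × (535 − 49)] × 10⁻⁶ = 588.32 + 197.86 = 786.18 kN·m.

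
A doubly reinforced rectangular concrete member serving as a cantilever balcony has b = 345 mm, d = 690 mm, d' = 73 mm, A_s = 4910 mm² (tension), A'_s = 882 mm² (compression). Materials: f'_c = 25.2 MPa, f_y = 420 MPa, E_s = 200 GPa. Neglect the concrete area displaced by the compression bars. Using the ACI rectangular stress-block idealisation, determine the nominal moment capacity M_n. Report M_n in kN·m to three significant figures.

Assume both tension and compression steel yield.
Net tension couple steel: A_s − A'_s = 4028 mm².
a = (A_s − A'_s) f_y / (0.85 f'_c b) = 1691760/(0.85 × 25.2 × 345) = 228.93 mm.
c = a/β₁ = 228.93/0.85 = 269.33 mm; ε'_s = 0.003(c − d')/c = 0.0022 ≥ f_y/E_s = 0.0021, so compression steel does yield.
M_n = (A_s − A'_s) f_y (d − a/2) + A'_s f_y (d − d') = [1691760 × (690 − 114.465) + 370440 × (690 − 73)] × 10⁻⁶ = 973.67 + 228.56 = 1202.23 kN·m.

M_n ≈ 1200 kN·m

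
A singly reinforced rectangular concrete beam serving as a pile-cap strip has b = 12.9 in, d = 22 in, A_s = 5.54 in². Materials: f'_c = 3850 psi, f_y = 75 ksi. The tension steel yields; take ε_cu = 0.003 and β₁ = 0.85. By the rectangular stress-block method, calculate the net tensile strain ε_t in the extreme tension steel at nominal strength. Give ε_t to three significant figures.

a = A_s f_y/(0.85 f'_c b) = 9.842 in.
β₁ = 0.85, so c = a/β₁ = 9.842/0.85 = 11.579 in.
From the linear strain diagram with ε_cu = 0.003: ε_t = 0.003 (d − c)/c = 0.003 × (22 − 11.579)/11.579 = 0.00270.
ε_t < 0.004 — the section is over-reinforced for flexure under ACI limits.

ε_t ≈ 0.00270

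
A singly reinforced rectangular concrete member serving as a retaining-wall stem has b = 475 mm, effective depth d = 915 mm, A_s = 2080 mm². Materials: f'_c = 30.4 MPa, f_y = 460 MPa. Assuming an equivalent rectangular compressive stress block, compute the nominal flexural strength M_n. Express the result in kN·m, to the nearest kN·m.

M_n ≈ 838 kN·m

T = A_s f_y = 2080 × 460 = 956800 N = 956.8 kN.
From C = T: a = T/(0.85 f'_c b) = 956800/(0.85 × 30.4 × 475) = 77.95 mm.
M_n = T(d − a/2) = 956.8 kN × (915 − 38.975) mm = 838.18 kN·m.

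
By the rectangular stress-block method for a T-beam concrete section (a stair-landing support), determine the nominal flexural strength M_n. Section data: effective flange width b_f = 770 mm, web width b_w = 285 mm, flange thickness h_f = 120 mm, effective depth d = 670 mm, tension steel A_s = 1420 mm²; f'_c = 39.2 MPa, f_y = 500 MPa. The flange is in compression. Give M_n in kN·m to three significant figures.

M_n ≈ 466 kN·m

Tension: T = A_s f_y = 1420 × 500 = 710000 N.
Try a within the flange: a = T/(0.85 f'_c b_f) = 710000/(0.85 × 39.2 × 770) = 27.67 mm.
Since a = 27.67 ≤ h_f = 120 mm, the stress block lies entirely in the flange; analyse as a rectangular beam of width b_f.
M_n = T(d − a/2) = 710000 × (670 − 13.835) = 465.88 × 10⁶ N·mm.
M_n = 465.88 kN·m.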